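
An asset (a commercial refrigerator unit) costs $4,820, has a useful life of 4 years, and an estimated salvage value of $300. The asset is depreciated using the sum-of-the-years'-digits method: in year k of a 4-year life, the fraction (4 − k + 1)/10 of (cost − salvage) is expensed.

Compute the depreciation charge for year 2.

$1,356

Depreciable base = $4,820 − $300 = $4,520.
Sum of the years' digits = 4+3+2+1 = 10.
Year 1: $4,520 × 4/10 = $1,808. Book value $3,012.
Year 2: $4,520 × 3/10 = $1,356. Book value $1,656.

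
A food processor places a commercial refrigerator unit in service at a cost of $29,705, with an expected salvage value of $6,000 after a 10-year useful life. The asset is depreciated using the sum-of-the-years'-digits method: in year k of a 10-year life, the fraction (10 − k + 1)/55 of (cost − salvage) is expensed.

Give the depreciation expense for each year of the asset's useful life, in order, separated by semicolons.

$4,310; $3,879; $3,448; $3,017; $2,586; $2,155; $1,724; $1,293; $862; $431

Depreciable base = $29,705 − $6,000 = $23,705.
Sum of the years' digits = 10+9+8+7+6+5+4+3+2+1 = 55.
Year 1: $23,705 × 10/55 = $4,310. Book value $25,395.
Year 2: $23,705 × 9/55 = $3,879. Book value $21,516.
Year 3: $23,705 × 8/55 = $3,448. Book value $18,068.
Year 4: $23,705 × 7/55 = $3,017. Book value $15,051.
Year 5: $23,705 × 6/55 = $2,586. Book value $12,465.
Year 6: $23,705 × 5/55 = $2,155. Book value $10,310.
Year 7: $23,705 × 4/55 = $1,724. Book value $8,586.
Year 8: $23,705 × 3/55 = $1,293. Book value $7,293.
Year 9: $23,705 × 2/55 = $862. Book value $6,431.
Year 10: $23,705 × 1/55 = $431. Book value $6,000.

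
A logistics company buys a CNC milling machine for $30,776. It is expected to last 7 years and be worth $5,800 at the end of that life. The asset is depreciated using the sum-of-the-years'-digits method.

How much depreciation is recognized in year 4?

Depreciable base = $30,776 − $5,800 = $24,976.
Sum of the years' digits = 7+6+5+4+3+2+1 = 28.
Year 1: $24,976 × 7/28 = $6,244. Book value $24,532.
Year 2: $24,976 × 6/28 = $5,352. Book value $19,180.
Year 3: $24,976 × 5/28 = $4,460. Book value $14,720.
Year 4: $24,976 × 4/28 = $3,568. Book value $11,152.

$3,568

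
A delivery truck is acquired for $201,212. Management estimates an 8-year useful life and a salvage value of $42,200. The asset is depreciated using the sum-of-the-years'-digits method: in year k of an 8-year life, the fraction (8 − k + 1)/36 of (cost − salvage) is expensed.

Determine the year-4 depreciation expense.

$22,085

Depreciable base = $201,212 − $42,200 = $159,012.
Sum of the years' digits = 8+7+6+5+4+3+2+1 = 36.
Year 1: $159,012 × 8/36 = $35,336. Book value $165,876.
Year 2: $159,012 × 7/36 = $30,919. Book value $134,957.
Year 3: $159,012 × 6/36 = $26,502. Book value $108,455.
Year 4: $159,012 × 5/36 = $22,085. Book value $86,370.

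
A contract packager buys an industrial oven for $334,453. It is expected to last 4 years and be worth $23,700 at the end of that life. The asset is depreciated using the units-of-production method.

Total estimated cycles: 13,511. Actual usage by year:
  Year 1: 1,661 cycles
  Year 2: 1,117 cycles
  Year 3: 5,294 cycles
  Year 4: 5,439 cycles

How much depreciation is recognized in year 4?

$125,097

Depreciable base = $334,453 − $23,700 = $310,753.
Rate = $310,753 / 13,511 cycles = $23 per cycle.
Year 1: 1,661 × $23 = $38,203. Book value $296,250.
Year 2: 1,117 × $23 = $25,691. Book value $270,559.
Year 3: 5,294 × $23 = $121,762. Book value $148,797.
Year 4: 5,439 × $23 = $125,097. Book value $23,700.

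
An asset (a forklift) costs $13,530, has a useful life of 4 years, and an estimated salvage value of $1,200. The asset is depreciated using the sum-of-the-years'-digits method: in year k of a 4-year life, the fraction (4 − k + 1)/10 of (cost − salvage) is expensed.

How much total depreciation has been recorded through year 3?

Depreciable base = $13,530 − $1,200 = $12,330.
Sum of the years' digits = 4+3+2+1 = 10.
Year 1: $12,330 × 4/10 = $4,932. Book value $8,598.
Year 2: $12,330 × 3/10 = $3,699. Book value $4,899.
Year 3: $12,330 × 2/10 = $2,466. Book value $2,433.
Accumulated through year 3 = $13,530 − $2,433 = $11,097.

$11,097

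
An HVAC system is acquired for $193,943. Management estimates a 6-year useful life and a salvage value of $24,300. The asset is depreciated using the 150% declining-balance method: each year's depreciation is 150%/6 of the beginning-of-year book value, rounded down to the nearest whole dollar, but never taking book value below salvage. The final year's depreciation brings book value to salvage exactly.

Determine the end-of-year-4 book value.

Depreciable base = $193,943 − $24,300 = $169,643.
Year 1: ⌊$193,943 × 150%/6⌋ = $48,485. Book value $145,458.
Year 2: ⌊$145,458 × 150%/6⌋ = $36,364. Book value $109,094.
Year 3: ⌊$109,094 × 150%/6⌋ = $27,273. Book value $81,821.
Year 4: ⌊$81,821 × 150%/6⌋ = $20,455. Book value $61,366.

$61,366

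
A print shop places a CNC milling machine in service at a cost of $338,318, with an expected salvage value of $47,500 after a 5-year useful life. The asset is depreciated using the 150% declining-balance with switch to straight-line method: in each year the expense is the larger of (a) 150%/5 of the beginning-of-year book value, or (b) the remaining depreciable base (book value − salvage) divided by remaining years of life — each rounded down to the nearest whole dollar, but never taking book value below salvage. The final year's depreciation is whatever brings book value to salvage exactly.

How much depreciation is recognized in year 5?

$33,731

Depreciable base = $338,318 − $47,500 = $290,818.
Year 1: DB = ⌊$338,318 × 150%/5⌋ = $101,495; SL = ⌊$290,818/5⌋ = $58,163 → take DB $101,495. Book value $236,823.
Year 2: DB = ⌊$236,823 × 150%/5⌋ = $71,046; SL = ⌊$189,323/4⌋ = $47,330 → take DB $71,046. Book value $165,777.
Year 3: DB = ⌊$165,777 × 150%/5⌋ = $49,733; SL = ⌊$118,277/3⌋ = $39,425 → take DB $49,733. Book value $116,044.
Year 4: DB = ⌊$116,044 × 150%/5⌋ = $34,813; SL = ⌊$68,544/2⌋ = $34,272 → take DB $34,813. Book value $81,231.
Year 5 (final): $81,231 − $47,500 = $33,731. Book value $47,500.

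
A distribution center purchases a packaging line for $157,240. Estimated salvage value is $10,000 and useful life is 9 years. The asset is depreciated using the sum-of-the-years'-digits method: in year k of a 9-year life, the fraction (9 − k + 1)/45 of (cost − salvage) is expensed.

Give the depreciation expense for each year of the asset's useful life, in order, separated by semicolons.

Depreciable base = $157,240 − $10,000 = $147,240.
Sum of the years' digits = 9+8+7+6+5+4+3+2+1 = 45.
Year 1: $147,240 × 9/45 = $29,448. Book value $127,792.
Year 2: $147,240 × 8/45 = $26,176. Book value $101,616.
Year 3: $147,240 × 7/45 = $22,904. Book value $78,712.
Year 4: $147,240 × 6/45 = $19,632. Book value $59,080.
Year 5: $147,240 × 5/45 = $16,360. Book value $42,720.
Year 6: $147,240 × 4/45 = $13,088. Book value $29,632.
Year 7: $147,240 × 3/45 = $9,816. Book value $19,816.
Year 8: $147,240 × 2/45 = $6,544. Book value $13,272.
Year 9: $147,240 × 1/45 = $3,272. Book value $10,000.

$29,448; $26,176; $22,904; $19,632; $16,360; $13,088; $9,816; $6,544; $3,272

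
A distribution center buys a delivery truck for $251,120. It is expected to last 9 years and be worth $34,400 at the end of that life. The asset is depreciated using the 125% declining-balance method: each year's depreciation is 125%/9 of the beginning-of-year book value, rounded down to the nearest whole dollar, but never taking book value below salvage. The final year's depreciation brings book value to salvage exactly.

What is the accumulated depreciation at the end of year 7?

$162,953

Depreciable base = $251,120 − $34,400 = $216,720.
Year 1: ⌊$251,120 × 125%/9⌋ = $34,877. Book value $216,243.
Year 2: ⌊$216,243 × 125%/9⌋ = $30,033. Book value $186,210.
Year 3: ⌊$186,210 × 125%/9⌋ = $25,862. Book value $160,348.
Year 4: ⌊$160,348 × 125%/9⌋ = $22,270. Book value $138,078.
Year 5: ⌊$138,078 × 125%/9⌋ = $19,177. Book value $118,901.
Year 6: ⌊$118,901 × 125%/9⌋ = $16,514. Book value $102,387.
Year 7: ⌊$102,387 × 125%/9⌋ = $14,220. Book value $88,167.
Accumulated through year 7 = $251,120 − $88,167 = $162,953.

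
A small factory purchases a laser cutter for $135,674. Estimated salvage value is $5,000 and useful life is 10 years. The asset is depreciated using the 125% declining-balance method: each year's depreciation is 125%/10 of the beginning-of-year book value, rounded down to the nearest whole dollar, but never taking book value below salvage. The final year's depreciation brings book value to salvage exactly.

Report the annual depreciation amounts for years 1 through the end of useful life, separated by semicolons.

$16,959; $14,839; $12,984; $11,361; $9,941; $8,698; $7,611; $6,660; $5,827; $35,794

Depreciable base = $135,674 − $5,000 = $130,674.
Year 1: ⌊$135,674 × 125%/10⌋ = $16,959. Book value $118,715.
Year 2: ⌊$118,715 × 125%/10⌋ = $14,839. Book value $103,876.
Year 3: ⌊$103,876 × 125%/10⌋ = $12,984. Book value $90,892.
Year 4: ⌊$90,892 × 125%/10⌋ = $11,361. Book value $79,531.
Year 5: ⌊$79,531 × 125%/10⌋ = $9,941. Book value $69,590.
Year 6: ⌊$69,590 × 125%/10⌋ = $8,698. Book value $60,892.
Year 7: ⌊$60,892 × 125%/10⌋ = $7,611. Book value $53,281.
Year 8: ⌊$53,281 × 125%/10⌋ = $6,660. Book value $46,621.
Year 9: ⌊$46,621 × 125%/10⌋ = $5,827. Book value $40,794.
Year 10 (final): $40,794 − $5,000 = $35,794. Book value $5,000.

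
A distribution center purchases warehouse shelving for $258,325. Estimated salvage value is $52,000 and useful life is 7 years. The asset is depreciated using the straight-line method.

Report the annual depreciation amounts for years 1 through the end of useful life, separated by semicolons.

$29,475; $29,475; $29,475; $29,475; $29,475; $29,475; $29,475

Depreciable base = $258,325 − $52,000 = $206,325.
Annual expense = $206,325 / 7 = $29,475.
End of year 1: book value $228,850.
End of year 2: book value $199,375.
End of year 3: book value $169,900.
End of year 4: book value $140,425.
End of year 5: book value $110,950.
End of year 6: book value $81,475.
End of year 7: book value $52,000.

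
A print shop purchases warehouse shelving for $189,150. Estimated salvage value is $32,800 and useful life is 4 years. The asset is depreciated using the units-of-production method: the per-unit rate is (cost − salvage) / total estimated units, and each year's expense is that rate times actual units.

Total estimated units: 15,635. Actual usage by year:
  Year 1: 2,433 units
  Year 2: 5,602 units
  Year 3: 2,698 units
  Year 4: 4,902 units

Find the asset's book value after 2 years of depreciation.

$108,800

Depreciable base = $189,150 − $32,800 = $156,350.
Rate = $156,350 / 15,635 units = $10 per unit.
Year 1: 2,433 × $10 = $24,330. Book value $164,820.
Year 2: 5,602 × $10 = $56,020. Book value $108,800.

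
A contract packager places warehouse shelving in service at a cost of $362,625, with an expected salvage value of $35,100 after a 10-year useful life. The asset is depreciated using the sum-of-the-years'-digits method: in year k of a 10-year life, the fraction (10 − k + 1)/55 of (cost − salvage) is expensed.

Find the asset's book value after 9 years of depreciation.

$41,055

Depreciable base = $362,625 − $35,100 = $327,525.
Sum of the years' digits = 10+9+8+7+6+5+4+3+2+1 = 55.
Year 1: $327,525 × 10/55 = $59,550. Book value $303,075.
Year 2: $327,525 × 9/55 = $53,595. Book value $249,480.
Year 3: $327,525 × 8/55 = $47,640. Book value $201,840.
Year 4: $327,525 × 7/55 = $41,685. Book value $160,155.
Year 5: $327,525 × 6/55 = $35,730. Book value $124,425.
Year 6: $327,525 × 5/55 = $29,775. Book value $94,650.
Year 7: $327,525 × 4/55 = $23,820. Book value $70,830.
Year 8: $327,525 × 3/55 = $17,865. Book value $52,965.
Year 9: $327,525 × 2/55 = $11,910. Book value $41,055.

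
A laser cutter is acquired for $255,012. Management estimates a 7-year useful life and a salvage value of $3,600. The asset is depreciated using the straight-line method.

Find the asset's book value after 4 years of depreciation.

Depreciable base = $255,012 − $3,600 = $251,412.
Annual expense = $251,412 / 7 = $35,916.
End of year 1: book value $219,096.
End of year 2: book value $183,180.
End of year 3: book value $147,264.
End of year 4: book value $111,348.

$111,348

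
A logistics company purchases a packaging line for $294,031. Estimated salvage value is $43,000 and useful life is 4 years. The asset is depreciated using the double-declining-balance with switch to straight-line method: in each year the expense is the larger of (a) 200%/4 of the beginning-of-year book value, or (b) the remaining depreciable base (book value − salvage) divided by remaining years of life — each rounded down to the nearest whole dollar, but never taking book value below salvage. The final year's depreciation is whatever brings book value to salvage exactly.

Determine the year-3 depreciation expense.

Depreciable base = $294,031 − $43,000 = $251,031.
Year 1: DB = ⌊$294,031 × 200%/4⌋ = $147,015; SL = ⌊$251,031/4⌋ = $62,757 → take DB $147,015. Book value $147,016.
Year 2: DB = ⌊$147,016 × 200%/4⌋ = $73,508; SL = ⌊$104,016/3⌋ = $34,672 → take DB $73,508. Book value $73,508.
Year 3: DB = ⌊$73,508 × 200%/4⌋ = $36,754; SL = ⌊$30,508/2⌋ = $15,254 → take DB $36,754, capped at $30,508. Book value $43,000.

$30,508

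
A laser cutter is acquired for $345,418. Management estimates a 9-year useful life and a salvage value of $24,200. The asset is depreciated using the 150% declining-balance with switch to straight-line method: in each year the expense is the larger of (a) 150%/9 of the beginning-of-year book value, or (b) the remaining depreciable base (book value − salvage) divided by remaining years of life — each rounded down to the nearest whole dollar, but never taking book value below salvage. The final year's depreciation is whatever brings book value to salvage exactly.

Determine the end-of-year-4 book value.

Depreciable base = $345,418 − $24,200 = $321,218.
Year 1: DB = ⌊$345,418 × 150%/9⌋ = $57,569; SL = ⌊$321,218/9⌋ = $35,690 → take DB $57,569. Book value $287,849.
Year 2: DB = ⌊$287,849 × 150%/9⌋ = $47,974; SL = ⌊$263,649/8⌋ = $32,956 → take DB $47,974. Book value $239,875.
Year 3: DB = ⌊$239,875 × 150%/9⌋ = $39,979; SL = ⌊$215,675/7⌋ = $30,810 → take DB $39,979. Book value $199,896.
Year 4: DB = ⌊$199,896 × 150%/9⌋ = $33,316; SL = ⌊$175,696/6⌋ = $29,282 → take DB $33,316. Book value $166,580.

$166,580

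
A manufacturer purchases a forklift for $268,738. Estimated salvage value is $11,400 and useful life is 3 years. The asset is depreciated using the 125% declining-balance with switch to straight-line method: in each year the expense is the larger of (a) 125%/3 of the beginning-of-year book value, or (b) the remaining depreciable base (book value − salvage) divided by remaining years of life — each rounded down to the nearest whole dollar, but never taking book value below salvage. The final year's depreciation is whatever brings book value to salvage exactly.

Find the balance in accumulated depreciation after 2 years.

Depreciable base = $268,738 − $11,400 = $257,338.
Year 1: DB = ⌊$268,738 × 125%/3⌋ = $111,974; SL = ⌊$257,338/3⌋ = $85,779 → take DB $111,974. Book value $156,764.
Year 2: DB = ⌊$156,764 × 125%/3⌋ = $65,318; SL = ⌊$145,364/2⌋ = $72,682 → take SL $72,682. Book value $84,082.
Accumulated through year 2 = $268,738 − $84,082 = $184,656.

$184,656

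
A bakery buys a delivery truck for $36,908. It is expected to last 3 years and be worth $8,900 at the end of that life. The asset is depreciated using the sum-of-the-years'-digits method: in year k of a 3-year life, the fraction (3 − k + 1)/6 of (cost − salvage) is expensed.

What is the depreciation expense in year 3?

$4,668

Depreciable base = $36,908 − $8,900 = $28,008.
Sum of the years' digits = 3+2+1 = 6.
Year 1: $28,008 × 3/6 = $14,004. Book value $22,904.
Year 2: $28,008 × 2/6 = $9,336. Book value $13,568.
Year 3: $28,008 × 1/6 = $4,668. Book value $8,900.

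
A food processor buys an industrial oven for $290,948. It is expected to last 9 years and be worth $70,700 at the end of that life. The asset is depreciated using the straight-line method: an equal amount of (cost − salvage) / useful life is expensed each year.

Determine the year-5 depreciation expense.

Depreciable base = $290,948 − $70,700 = $220,248.
Annual expense = $220,248 / 9 = $24,472.

$24,472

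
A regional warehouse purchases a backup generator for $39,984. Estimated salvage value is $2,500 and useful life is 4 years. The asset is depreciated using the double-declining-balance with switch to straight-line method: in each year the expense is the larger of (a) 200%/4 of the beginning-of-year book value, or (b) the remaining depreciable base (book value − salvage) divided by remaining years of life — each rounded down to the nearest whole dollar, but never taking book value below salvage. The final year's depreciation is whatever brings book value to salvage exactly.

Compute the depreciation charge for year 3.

$4,998

Depreciable base = $39,984 − $2,500 = $37,484.
Year 1: DB = ⌊$39,984 × 200%/4⌋ = $19,992; SL = ⌊$37,484/4⌋ = $9,371 → take DB $19,992. Book value $19,992.
Year 2: DB = ⌊$19,992 × 200%/4⌋ = $9,996; SL = ⌊$17,492/3⌋ = $5,830 → take DB $9,996. Book value $9,996.
Year 3: DB = ⌊$9,996 × 200%/4⌋ = $4,998; SL = ⌊$7,496/2⌋ = $3,748 → take DB $4,998. Book value $4,998.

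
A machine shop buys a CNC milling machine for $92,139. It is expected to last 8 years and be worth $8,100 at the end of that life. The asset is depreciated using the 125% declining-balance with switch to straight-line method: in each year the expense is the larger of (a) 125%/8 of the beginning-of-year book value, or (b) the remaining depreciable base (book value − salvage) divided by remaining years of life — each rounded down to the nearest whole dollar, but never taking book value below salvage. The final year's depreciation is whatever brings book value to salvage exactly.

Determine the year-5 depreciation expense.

Depreciable base = $92,139 − $8,100 = $84,039.
Year 1: DB = ⌊$92,139 × 125%/8⌋ = $14,396; SL = ⌊$84,039/8⌋ = $10,504 → take DB $14,396. Book value $77,743.
Year 2: DB = ⌊$77,743 × 125%/8⌋ = $12,147; SL = ⌊$69,643/7⌋ = $9,949 → take DB $12,147. Book value $65,596.
Year 3: DB = ⌊$65,596 × 125%/8⌋ = $10,249; SL = ⌊$57,496/6⌋ = $9,582 → take DB $10,249. Book value $55,347.
Year 4: DB = ⌊$55,347 × 125%/8⌋ = $8,647; SL = ⌊$47,247/5⌋ = $9,449 → take SL $9,449. Book value $45,898.
Year 5: DB = ⌊$45,898 × 125%/8⌋ = $7,171; SL = ⌊$37,798/4⌋ = $9,449 → take SL $9,449. Book value $36,449.

$9,449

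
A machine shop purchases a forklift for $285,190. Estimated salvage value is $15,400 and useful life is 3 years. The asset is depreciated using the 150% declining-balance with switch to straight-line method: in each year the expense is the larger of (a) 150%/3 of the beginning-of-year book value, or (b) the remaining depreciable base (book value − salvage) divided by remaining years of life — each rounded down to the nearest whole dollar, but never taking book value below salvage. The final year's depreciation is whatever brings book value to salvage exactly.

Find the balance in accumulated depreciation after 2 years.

Depreciable base = $285,190 − $15,400 = $269,790.
Year 1: DB = ⌊$285,190 × 150%/3⌋ = $142,595; SL = ⌊$269,790/3⌋ = $89,930 → take DB $142,595. Book value $142,595.
Year 2: DB = ⌊$142,595 × 150%/3⌋ = $71,297; SL = ⌊$127,195/2⌋ = $63,597 → take DB $71,297. Book value $71,298.
Accumulated through year 2 = $285,190 − $71,298 = $213,892.

$213,892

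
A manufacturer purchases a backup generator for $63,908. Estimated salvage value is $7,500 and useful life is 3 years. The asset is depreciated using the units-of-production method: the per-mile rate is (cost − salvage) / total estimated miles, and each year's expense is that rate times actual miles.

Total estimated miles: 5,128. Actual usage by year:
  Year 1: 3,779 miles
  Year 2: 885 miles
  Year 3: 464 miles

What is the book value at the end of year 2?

Depreciable base = $63,908 − $7,500 = $56,408.
Rate = $56,408 / 5,128 miles = $11 per mile.
Year 1: 3,779 × $11 = $41,569. Book value $22,339.
Year 2: 885 × $11 = $9,735. Book value $12,604.

$12,604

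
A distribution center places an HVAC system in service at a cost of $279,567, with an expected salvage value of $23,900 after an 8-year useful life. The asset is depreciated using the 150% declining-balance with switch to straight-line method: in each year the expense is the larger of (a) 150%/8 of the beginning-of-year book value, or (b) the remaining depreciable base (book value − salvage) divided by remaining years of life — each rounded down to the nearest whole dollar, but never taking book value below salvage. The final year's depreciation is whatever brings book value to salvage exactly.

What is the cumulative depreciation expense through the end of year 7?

$231,182

Depreciable base = $279,567 − $23,900 = $255,667.
Year 1: DB = ⌊$279,567 × 150%/8⌋ = $52,418; SL = ⌊$255,667/8⌋ = $31,958 → take DB $52,418. Book value $227,149.
Year 2: DB = ⌊$227,149 × 150%/8⌋ = $42,590; SL = ⌊$203,249/7⌋ = $29,035 → take DB $42,590. Book value $184,559.
Year 3: DB = ⌊$184,559 × 150%/8⌋ = $34,604; SL = ⌊$160,659/6⌋ = $26,776 → take DB $34,604. Book value $149,955.
Year 4: DB = ⌊$149,955 × 150%/8⌋ = $28,116; SL = ⌊$126,055/5⌋ = $25,211 → take DB $28,116. Book value $121,839.
Year 5: DB = ⌊$121,839 × 150%/8⌋ = $22,844; SL = ⌊$97,939/4⌋ = $24,484 → take SL $24,484. Book value $97,355.
Year 6: DB = ⌊$97,355 × 150%/8⌋ = $18,254; SL = ⌊$73,455/3⌋ = $24,485 → take SL $24,485. Book value $72,870.
Year 7: DB = ⌊$72,870 × 150%/8⌋ = $13,663; SL = ⌊$48,970/2⌋ = $24,485 → take SL $24,485. Book value $48,385.
Accumulated through year 7 = $279,567 − $48,385 = $231,182.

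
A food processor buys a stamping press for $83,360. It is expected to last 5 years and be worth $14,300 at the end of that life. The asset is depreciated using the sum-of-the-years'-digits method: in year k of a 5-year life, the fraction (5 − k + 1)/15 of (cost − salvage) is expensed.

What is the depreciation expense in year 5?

Depreciable base = $83,360 − $14,300 = $69,060.
Sum of the years' digits = 5+4+3+2+1 = 15.
Year 1: $69,060 × 5/15 = $23,020. Book value $60,340.
Year 2: $69,060 × 4/15 = $18,416. Book value $41,924.
Year 3: $69,060 × 3/15 = $13,812. Book value $28,112.
Year 4: $69,060 × 2/15 = $9,208. Book value $18,904.
Year 5: $69,060 × 1/15 = $4,604. Book value $14,300.

$4,604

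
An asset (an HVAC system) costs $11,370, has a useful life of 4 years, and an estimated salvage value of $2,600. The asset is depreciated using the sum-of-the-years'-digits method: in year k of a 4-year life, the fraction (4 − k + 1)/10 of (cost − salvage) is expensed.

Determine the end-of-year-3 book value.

$3,477

Depreciable base = $11,370 − $2,600 = $8,770.
Sum of the years' digits = 4+3+2+1 = 10.
Year 1: $8,770 × 4/10 = $3,508. Book value $7,862.
Year 2: $8,770 × 3/10 = $2,631. Book value $5,231.
Year 3: $8,770 × 2/10 = $1,754. Book value $3,477.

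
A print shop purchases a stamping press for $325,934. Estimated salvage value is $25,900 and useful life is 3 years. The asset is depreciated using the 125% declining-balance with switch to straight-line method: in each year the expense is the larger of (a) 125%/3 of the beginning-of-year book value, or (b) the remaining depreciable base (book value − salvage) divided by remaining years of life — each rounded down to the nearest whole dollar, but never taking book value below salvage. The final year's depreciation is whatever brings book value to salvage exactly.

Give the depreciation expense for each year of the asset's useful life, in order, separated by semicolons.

Depreciable base = $325,934 − $25,900 = $300,034.
Year 1: DB = ⌊$325,934 × 125%/3⌋ = $135,805; SL = ⌊$300,034/3⌋ = $100,011 → take DB $135,805. Book value $190,129.
Year 2: DB = ⌊$190,129 × 125%/3⌋ = $79,220; SL = ⌊$164,229/2⌋ = $82,114 → take SL $82,114. Book value $108,015.
Year 3 (final): $108,015 − $25,900 = $82,115. Book value $25,900.

$135,805; $82,114; $82,115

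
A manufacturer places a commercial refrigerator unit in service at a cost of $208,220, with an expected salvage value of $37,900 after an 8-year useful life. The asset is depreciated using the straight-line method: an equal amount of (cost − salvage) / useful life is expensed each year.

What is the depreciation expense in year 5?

$21,290

Depreciable base = $208,220 − $37,900 = $170,320.
Annual expense = $170,320 / 8 = $21,290.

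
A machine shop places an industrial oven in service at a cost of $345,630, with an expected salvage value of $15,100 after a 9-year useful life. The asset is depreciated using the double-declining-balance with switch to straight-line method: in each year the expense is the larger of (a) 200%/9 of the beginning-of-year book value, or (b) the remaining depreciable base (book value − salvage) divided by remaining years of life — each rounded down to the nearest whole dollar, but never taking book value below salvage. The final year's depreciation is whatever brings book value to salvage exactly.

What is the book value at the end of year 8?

$35,573

Depreciable base = $345,630 − $15,100 = $330,530.
Year 1: DB = ⌊$345,630 × 200%/9⌋ = $76,806; SL = ⌊$330,530/9⌋ = $36,725 → take DB $76,806. Book value $268,824.
Year 2: DB = ⌊$268,824 × 200%/9⌋ = $59,738; SL = ⌊$253,724/8⌋ = $31,715 → take DB $59,738. Book value $209,086.
Year 3: DB = ⌊$209,086 × 200%/9⌋ = $46,463; SL = ⌊$193,986/7⌋ = $27,712 → take DB $46,463. Book value $162,623.
Year 4: DB = ⌊$162,623 × 200%/9⌋ = $36,138; SL = ⌊$147,523/6⌋ = $24,587 → take DB $36,138. Book value $126,485.
Year 5: DB = ⌊$126,485 × 200%/9⌋ = $28,107; SL = ⌊$111,385/5⌋ = $22,277 → take DB $28,107. Book value $98,378.
Year 6: DB = ⌊$98,378 × 200%/9⌋ = $21,861; SL = ⌊$83,278/4⌋ = $20,819 → take DB $21,861. Book value $76,517.
Year 7: DB = ⌊$76,517 × 200%/9⌋ = $17,003; SL = ⌊$61,417/3⌋ = $20,472 → take SL $20,472. Book value $56,045.
Year 8: DB = ⌊$56,045 × 200%/9⌋ = $12,454; SL = ⌊$40,945/2⌋ = $20,472 → take SL $20,472. Book value $35,573.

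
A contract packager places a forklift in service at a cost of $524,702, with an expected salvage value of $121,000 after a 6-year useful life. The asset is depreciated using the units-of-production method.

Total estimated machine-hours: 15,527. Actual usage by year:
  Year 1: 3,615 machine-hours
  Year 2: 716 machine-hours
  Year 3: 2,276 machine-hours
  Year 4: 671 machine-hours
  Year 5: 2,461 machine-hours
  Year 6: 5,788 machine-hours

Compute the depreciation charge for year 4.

$17,446

Depreciable base = $524,702 − $121,000 = $403,702.
Rate = $403,702 / 15,527 machine-hours = $26 per machine-hour.
Year 1: 3,615 × $26 = $93,990. Book value $430,712.
Year 2: 716 × $26 = $18,616. Book value $412,096.
Year 3: 2,276 × $26 = $59,176. Book value $352,920.
Year 4: 671 × $26 = $17,446. Book value $335,474.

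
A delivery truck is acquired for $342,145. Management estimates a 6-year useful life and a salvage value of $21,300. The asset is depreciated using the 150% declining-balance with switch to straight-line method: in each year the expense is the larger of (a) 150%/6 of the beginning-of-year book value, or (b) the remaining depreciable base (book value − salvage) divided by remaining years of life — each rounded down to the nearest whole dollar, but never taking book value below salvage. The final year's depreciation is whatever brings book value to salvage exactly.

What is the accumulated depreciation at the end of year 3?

Depreciable base = $342,145 − $21,300 = $320,845.
Year 1: DB = ⌊$342,145 × 150%/6⌋ = $85,536; SL = ⌊$320,845/6⌋ = $53,474 → take DB $85,536. Book value $256,609.
Year 2: DB = ⌊$256,609 × 150%/6⌋ = $64,152; SL = ⌊$235,309/5⌋ = $47,061 → take DB $64,152. Book value $192,457.
Year 3: DB = ⌊$192,457 × 150%/6⌋ = $48,114; SL = ⌊$171,157/4⌋ = $42,789 → take DB $48,114. Book value $144,343.
Accumulated through year 3 = $342,145 − $144,343 = $197,802.

$197,802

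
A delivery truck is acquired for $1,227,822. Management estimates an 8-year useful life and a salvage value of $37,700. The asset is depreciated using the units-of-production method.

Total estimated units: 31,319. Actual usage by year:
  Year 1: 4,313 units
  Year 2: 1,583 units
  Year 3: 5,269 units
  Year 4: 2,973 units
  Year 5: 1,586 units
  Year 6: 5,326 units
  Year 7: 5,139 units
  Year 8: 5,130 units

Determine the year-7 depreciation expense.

Depreciable base = $1,227,822 − $37,700 = $1,190,122.
Rate = $1,190,122 / 31,319 units = $38 per unit.
Year 1: 4,313 × $38 = $163,894. Book value $1,063,928.
Year 2: 1,583 × $38 = $60,154. Book value $1,003,774.
Year 3: 5,269 × $38 = $200,222. Book value $803,552.
Year 4: 2,973 × $38 = $112,974. Book value $690,578.
Year 5: 1,586 × $38 = $60,268. Book value $630,310.
Year 6: 5,326 × $38 = $202,388. Book value $427,922.
Year 7: 5,139 × $38 = $195,282. Book value $232,640.

$195,282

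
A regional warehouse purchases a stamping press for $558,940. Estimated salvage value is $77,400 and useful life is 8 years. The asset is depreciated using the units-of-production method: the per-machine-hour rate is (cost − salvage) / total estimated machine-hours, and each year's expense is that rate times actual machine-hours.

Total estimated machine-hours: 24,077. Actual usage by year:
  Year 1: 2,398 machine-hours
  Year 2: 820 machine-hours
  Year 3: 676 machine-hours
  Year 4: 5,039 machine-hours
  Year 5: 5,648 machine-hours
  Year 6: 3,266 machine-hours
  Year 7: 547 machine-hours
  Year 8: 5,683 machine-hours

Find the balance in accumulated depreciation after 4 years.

Depreciable base = $558,940 − $77,400 = $481,540.
Rate = $481,540 / 24,077 machine-hours = $20 per machine-hour.
Year 1: 2,398 × $20 = $47,960. Book value $510,980.
Year 2: 820 × $20 = $16,400. Book value $494,580.
Year 3: 676 × $20 = $13,520. Book value $481,060.
Year 4: 5,039 × $20 = $100,780. Book value $380,280.
Accumulated through year 4 = $558,940 − $380,280 = $178,660.

$178,660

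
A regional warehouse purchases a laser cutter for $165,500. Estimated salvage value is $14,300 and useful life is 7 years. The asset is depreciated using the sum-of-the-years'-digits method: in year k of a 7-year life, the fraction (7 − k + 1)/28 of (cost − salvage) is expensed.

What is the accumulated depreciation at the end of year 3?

$97,200

Depreciable base = $165,500 − $14,300 = $151,200.
Sum of the years' digits = 7+6+5+4+3+2+1 = 28.
Year 1: $151,200 × 7/28 = $37,800. Book value $127,700.
Year 2: $151,200 × 6/28 = $32,400. Book value $95,300.
Year 3: $151,200 × 5/28 = $27,000. Book value $68,300.
Accumulated through year 3 = $165,500 − $68,300 = $97,200.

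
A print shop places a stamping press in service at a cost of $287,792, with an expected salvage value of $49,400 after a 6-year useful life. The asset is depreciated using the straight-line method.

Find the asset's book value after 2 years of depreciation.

Depreciable base = $287,792 − $49,400 = $238,392.
Annual expense = $238,392 / 6 = $39,732.
End of year 1: book value $248,060.
End of year 2: book value $208,328.

$208,328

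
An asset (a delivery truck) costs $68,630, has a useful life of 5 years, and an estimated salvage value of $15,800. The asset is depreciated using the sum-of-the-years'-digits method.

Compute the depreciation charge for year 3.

$10,566

Depreciable base = $68,630 − $15,800 = $52,830.
Sum of the years' digits = 5+4+3+2+1 = 15.
Year 1: $52,830 × 5/15 = $17,610. Book value $51,020.
Year 2: $52,830 × 4/15 = $14,088. Book value $36,932.
Year 3: $52,830 × 3/15 = $10,566. Book value $26,366.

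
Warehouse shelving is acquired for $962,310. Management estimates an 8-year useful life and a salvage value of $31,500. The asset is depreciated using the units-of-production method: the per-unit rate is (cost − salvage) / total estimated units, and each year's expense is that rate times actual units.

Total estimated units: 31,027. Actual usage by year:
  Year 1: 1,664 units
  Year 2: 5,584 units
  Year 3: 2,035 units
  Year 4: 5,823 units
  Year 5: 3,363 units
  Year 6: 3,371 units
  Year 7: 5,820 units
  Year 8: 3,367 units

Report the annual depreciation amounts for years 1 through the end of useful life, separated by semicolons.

$49,920; $167,520; $61,050; $174,690; $100,890; $101,130; $174,600; $101,010

Depreciable base = $962,310 − $31,500 = $930,810.
Rate = $930,810 / 31,027 units = $30 per unit.
Year 1: 1,664 × $30 = $49,920. Book value $912,390.
Year 2: 5,584 × $30 = $167,520. Book value $744,870.
Year 3: 2,035 × $30 = $61,050. Book value $683,820.
Year 4: 5,823 × $30 = $174,690. Book value $509,130.
Year 5: 3,363 × $30 = $100,890. Book value $408,240.
Year 6: 3,371 × $30 = $101,130. Book value $307,110.
Year 7: 5,820 × $30 = $174,600. Book value $132,510.
Year 8: 3,367 × $30 = $101,010. Book value $31,500.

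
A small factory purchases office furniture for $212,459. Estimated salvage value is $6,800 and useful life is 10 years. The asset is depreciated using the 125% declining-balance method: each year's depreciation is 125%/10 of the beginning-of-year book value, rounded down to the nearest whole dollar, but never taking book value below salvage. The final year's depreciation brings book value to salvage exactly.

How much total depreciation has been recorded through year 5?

Depreciable base = $212,459 − $6,800 = $205,659.
Year 1: ⌊$212,459 × 125%/10⌋ = $26,557. Book value $185,902.
Year 2: ⌊$185,902 × 125%/10⌋ = $23,237. Book value $162,665.
Year 3: ⌊$162,665 × 125%/10⌋ = $20,333. Book value $142,332.
Year 4: ⌊$142,332 × 125%/10⌋ = $17,791. Book value $124,541.
Year 5: ⌊$124,541 × 125%/10⌋ = $15,567. Book value $108,974.
Accumulated through year 5 = $212,459 − $108,974 = $103,485.

$103,485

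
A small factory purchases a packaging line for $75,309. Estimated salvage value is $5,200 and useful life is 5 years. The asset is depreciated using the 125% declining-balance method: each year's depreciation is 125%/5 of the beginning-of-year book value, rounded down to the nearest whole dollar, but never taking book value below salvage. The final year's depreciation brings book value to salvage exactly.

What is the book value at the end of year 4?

Depreciable base = $75,309 − $5,200 = $70,109.
Year 1: ⌊$75,309 × 125%/5⌋ = $18,827. Book value $56,482.
Year 2: ⌊$56,482 × 125%/5⌋ = $14,120. Book value $42,362.
Year 3: ⌊$42,362 × 125%/5⌋ = $10,590. Book value $31,772.
Year 4: ⌊$31,772 × 125%/5⌋ = $7,943. Book value $23,829.

$23,829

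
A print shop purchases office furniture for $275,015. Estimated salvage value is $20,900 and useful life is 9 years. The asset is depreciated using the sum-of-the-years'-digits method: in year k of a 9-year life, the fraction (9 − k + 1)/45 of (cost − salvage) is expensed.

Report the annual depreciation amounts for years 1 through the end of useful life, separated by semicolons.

$50,823; $45,176; $39,529; $33,882; $28,235; $22,588; $16,941; $11,294; $5,647

Depreciable base = $275,015 − $20,900 = $254,115.
Sum of the years' digits = 9+8+7+6+5+4+3+2+1 = 45.
Year 1: $254,115 × 9/45 = $50,823. Book value $224,192.
Year 2: $254,115 × 8/45 = $45,176. Book value $179,016.
Year 3: $254,115 × 7/45 = $39,529. Book value $139,487.
Year 4: $254,115 × 6/45 = $33,882. Book value $105,605.
Year 5: $254,115 × 5/45 = $28,235. Book value $77,370.
Year 6: $254,115 × 4/45 = $22,588. Book value $54,782.
Year 7: $254,115 × 3/45 = $16,941. Book value $37,841.
Year 8: $254,115 × 2/45 = $11,294. Book value $26,547.
Year 9: $254,115 × 1/45 = $5,647. Book value $20,900.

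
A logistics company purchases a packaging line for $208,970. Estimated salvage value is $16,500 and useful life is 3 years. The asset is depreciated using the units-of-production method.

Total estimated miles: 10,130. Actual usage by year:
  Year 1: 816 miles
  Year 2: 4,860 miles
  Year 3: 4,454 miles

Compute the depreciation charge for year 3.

$84,626

Depreciable base = $208,970 − $16,500 = $192,470.
Rate = $192,470 / 10,130 miles = $19 per mile.
Year 1: 816 × $19 = $15,504. Book value $193,466.
Year 2: 4,860 × $19 = $92,340. Book value $101,126.
Year 3: 4,454 × $19 = $84,626. Book value $16,500.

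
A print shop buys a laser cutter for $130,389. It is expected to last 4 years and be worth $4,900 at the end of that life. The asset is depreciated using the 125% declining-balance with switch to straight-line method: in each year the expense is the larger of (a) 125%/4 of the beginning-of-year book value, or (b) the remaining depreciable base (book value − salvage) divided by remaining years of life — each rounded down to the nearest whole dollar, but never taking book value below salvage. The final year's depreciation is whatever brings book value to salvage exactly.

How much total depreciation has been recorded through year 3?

$97,241

Depreciable base = $130,389 − $4,900 = $125,489.
Year 1: DB = ⌊$130,389 × 125%/4⌋ = $40,746; SL = ⌊$125,489/4⌋ = $31,372 → take DB $40,746. Book value $89,643.
Year 2: DB = ⌊$89,643 × 125%/4⌋ = $28,013; SL = ⌊$84,743/3⌋ = $28,247 → take SL $28,247. Book value $61,396.
Year 3: DB = ⌊$61,396 × 125%/4⌋ = $19,186; SL = ⌊$56,496/2⌋ = $28,248 → take SL $28,248. Book value $33,148.
Accumulated through year 3 = $130,389 − $33,148 = $97,241.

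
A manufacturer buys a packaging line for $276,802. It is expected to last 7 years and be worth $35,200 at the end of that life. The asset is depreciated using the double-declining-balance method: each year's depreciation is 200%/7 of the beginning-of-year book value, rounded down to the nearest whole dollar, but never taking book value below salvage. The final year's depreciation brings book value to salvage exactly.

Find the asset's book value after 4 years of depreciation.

$72,055

Depreciable base = $276,802 − $35,200 = $241,602.
Year 1: ⌊$276,802 × 200%/7⌋ = $79,086. Book value $197,716.
Year 2: ⌊$197,716 × 200%/7⌋ = $56,490. Book value $141,226.
Year 3: ⌊$141,226 × 200%/7⌋ = $40,350. Book value $100,876.
Year 4: ⌊$100,876 × 200%/7⌋ = $28,821. Book value $72,055.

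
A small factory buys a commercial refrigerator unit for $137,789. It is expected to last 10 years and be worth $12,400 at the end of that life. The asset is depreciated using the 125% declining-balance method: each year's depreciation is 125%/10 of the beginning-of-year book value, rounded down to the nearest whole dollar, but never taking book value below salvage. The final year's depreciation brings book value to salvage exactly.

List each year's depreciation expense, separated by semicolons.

Depreciable base = $137,789 − $12,400 = $125,389.
Year 1: ⌊$137,789 × 125%/10⌋ = $17,223. Book value $120,566.
Year 2: ⌊$120,566 × 125%/10⌋ = $15,070. Book value $105,496.
Year 3: ⌊$105,496 × 125%/10⌋ = $13,187. Book value $92,309.
Year 4: ⌊$92,309 × 125%/10⌋ = $11,538. Book value $80,771.
Year 5: ⌊$80,771 × 125%/10⌋ = $10,096. Book value $70,675.
Year 6: ⌊$70,675 × 125%/10⌋ = $8,834. Book value $61,841.
Year 7: ⌊$61,841 × 125%/10⌋ = $7,730. Book value $54,111.
Year 8: ⌊$54,111 × 125%/10⌋ = $6,763. Book value $47,348.
Year 9: ⌊$47,348 × 125%/10⌋ = $5,918. Book value $41,430.
Year 10 (final): $41,430 − $12,400 = $29,030. Book value $12,400.

$17,223; $15,070; $13,187; $11,538; $10,096; $8,834; $7,730; $6,763; $5,918; $29,030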